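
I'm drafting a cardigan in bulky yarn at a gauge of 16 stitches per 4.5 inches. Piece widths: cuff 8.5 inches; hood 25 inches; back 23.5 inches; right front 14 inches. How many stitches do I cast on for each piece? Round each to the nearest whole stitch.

Rate = 16/4.5 = 3.556 sts per in.
cuff: 8.5 × 3.556 = 30.22 → 30.
hood: 25 × 3.556 = 88.89 → 89.
back: 23.5 × 3.556 = 83.56 → 84.
right front: 14 × 3.556 = 49.78 → 50.

cuff 30; hood 89; back 84; right front 50.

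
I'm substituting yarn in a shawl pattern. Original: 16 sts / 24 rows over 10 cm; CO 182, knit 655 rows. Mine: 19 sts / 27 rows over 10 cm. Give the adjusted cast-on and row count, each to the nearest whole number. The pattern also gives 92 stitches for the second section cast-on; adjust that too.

Cast on 216 stitches; work 737 rows; second section cast-on 109 stitches.

Stitches: 182 × 19/16 = 216.12 → 216.
Rows: 655 × 27/24 = 736.88 → 737.
second section cast-on: 92 × 19/16 = 109.25 → 109.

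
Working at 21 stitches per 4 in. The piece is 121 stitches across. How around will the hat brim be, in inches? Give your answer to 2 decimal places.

23.05 inches.

21 stitches / 4 inch = 5.25 stitches per inch.
121 / 5.25 = 23.048 inches.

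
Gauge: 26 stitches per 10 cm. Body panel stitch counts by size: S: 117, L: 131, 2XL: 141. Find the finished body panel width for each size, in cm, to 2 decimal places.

S 45.00 cm; L 50.38 cm; 2XL 54.23 cm.

26/10 = 2.6 sts per cm.
S: 117 / 2.6 = 45.000 → 45.00 cm.
L: 131 / 2.6 = 50.385 → 50.38 cm.
2XL: 141 / 2.6 = 54.231 → 54.23 cm.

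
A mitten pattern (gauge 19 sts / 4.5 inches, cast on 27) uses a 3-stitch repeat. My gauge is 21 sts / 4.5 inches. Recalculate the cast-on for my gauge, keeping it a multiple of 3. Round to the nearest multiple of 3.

Cast on 30 stitches.

27 × 21 / 19 = 29.84.
Nearest multiple of 3: 30.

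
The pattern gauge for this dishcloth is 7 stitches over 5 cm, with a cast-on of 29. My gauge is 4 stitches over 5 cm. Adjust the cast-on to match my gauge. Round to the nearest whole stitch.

Cast on 17 stitches.

Scale factor = 4 / 7 = 0.571.
29 × 4 / 7 = 16.57 sts.
→ 17 sts.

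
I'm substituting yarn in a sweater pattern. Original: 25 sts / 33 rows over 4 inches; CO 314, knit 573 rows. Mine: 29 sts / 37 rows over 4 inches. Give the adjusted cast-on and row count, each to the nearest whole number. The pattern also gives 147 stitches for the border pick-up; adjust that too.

Stitches: 314 × 29/25 = 364.24 → 364.
Rows: 573 × 37/33 = 642.45 → 642.
border pick-up: 147 × 29/25 = 170.52 → 171.

Cast on 364 stitches; work 642 rows; border pick-up 171 stitches.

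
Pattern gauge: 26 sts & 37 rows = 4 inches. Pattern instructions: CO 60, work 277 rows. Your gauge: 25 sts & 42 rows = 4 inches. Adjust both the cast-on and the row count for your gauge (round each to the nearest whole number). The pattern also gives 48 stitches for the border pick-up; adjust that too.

Cast on 58 stitches; work 314 rows; border pick-up 46 stitches.

Stitches: 60 × 25/26 = 57.69 → 58.
Rows: 277 × 42/37 = 314.43 → 314.
border pick-up: 48 × 25/26 = 46.15 → 46.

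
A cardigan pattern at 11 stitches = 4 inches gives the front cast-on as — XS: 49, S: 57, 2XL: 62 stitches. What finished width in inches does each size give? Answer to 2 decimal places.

11/4 = 2.75 sts per in.
XS: 49 / 2.75 = 17.818 → 17.82 in.
S: 57 / 2.75 = 20.727 → 20.73 in.
2XL: 62 / 2.75 = 22.545 → 22.55 in.

XS 17.82 inches; S 20.73 inches; 2XL 22.55 inches.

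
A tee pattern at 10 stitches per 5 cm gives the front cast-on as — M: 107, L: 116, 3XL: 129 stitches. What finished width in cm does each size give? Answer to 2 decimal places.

10/5 = 2 sts per cm.
M: 107 / 2 = 53.500 → 53.50 cm.
L: 116 / 2 = 58.000 → 58.00 cm.
3XL: 129 / 2 = 64.500 → 64.50 cm.

M 53.50 cm; L 58.00 cm; 3XL 64.50 cm.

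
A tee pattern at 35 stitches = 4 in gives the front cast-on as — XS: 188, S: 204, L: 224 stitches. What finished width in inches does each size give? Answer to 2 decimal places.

XS 21.49 inches; S 23.31 inches; L 25.60 inches.

35/4 = 8.75 sts per in.
XS: 188 / 8.75 = 21.486 → 21.49 in.
S: 204 / 8.75 = 23.314 → 23.31 in.
L: 224 / 8.75 = 25.600 → 25.60 in.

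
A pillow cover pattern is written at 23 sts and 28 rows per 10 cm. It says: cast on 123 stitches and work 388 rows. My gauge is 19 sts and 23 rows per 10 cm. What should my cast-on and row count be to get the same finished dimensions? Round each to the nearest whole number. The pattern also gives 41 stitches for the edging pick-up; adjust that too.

Cast on 102 stitches; work 319 rows; edging pick-up 34 stitches.

Stitches: 123 × 19/23 = 101.61 → 102.
Rows: 388 × 23/28 = 318.71 → 319.
edging pick-up: 41 × 19/23 = 33.87 → 34.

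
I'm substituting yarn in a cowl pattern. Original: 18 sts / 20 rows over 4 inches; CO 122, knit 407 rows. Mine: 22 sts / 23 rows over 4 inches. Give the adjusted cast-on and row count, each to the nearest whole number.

Cast on 149 stitches; work 468 rows.

Stitches: 122 × 22/18 = 149.11 → 149.
Rows: 407 × 23/20 = 468.05 → 468.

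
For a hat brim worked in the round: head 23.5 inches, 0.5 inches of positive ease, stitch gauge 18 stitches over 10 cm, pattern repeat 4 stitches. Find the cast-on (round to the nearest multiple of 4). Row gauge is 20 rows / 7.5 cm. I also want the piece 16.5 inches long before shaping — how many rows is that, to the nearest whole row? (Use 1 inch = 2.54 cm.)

Cast on 108 stitches; work 112 rows.

Finished = 23.5 + 0.5 = 24 inches.
24 inches × 2.54 = 60.96 cm.
18/10 = 1.8 sts per cm; 60.96 × 1.8 = 109.73 sts.
Nearest multiple of 4 → 108.
16.5 inches = 41.91 cm; × 2.667 = 111.76 → 112 rows.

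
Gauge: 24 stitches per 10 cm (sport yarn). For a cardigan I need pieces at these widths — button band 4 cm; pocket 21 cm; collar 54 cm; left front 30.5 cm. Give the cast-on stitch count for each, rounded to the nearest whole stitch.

button band 10; pocket 50; collar 130; left front 73.

Rate = 24/10 = 2.4 sts per cm.
button band: 4 × 2.4 = 9.60 → 10.
pocket: 21 × 2.4 = 50.40 → 50.
collar: 54 × 2.4 = 129.60 → 130.
left front: 30.5 × 2.4 = 73.20 → 73.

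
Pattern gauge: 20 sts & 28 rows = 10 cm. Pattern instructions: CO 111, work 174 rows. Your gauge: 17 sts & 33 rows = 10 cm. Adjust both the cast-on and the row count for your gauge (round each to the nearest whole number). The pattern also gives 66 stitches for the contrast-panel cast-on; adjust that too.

Cast on 94 stitches; work 205 rows; contrast-panel cast-on 56 stitches.

Stitches: 111 × 17/20 = 94.35 → 94.
Rows: 174 × 33/28 = 205.07 → 205.
contrast-panel cast-on: 66 × 17/20 = 56.10 → 56.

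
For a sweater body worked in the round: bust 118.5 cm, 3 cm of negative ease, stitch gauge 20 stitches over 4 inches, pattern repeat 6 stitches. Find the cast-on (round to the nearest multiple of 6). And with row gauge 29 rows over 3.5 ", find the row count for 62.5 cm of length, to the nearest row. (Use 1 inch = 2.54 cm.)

Cast on 228 stitches; work 204 rows.

Finished = 118.5 − 3 = 115.5 cm.
115.5 cm × 1/2.54 = 45.47 inches.
20/4 = 5 sts per in; 45.47 × 5 = 227.36 sts.
Nearest multiple of 6 → 228.
62.5 cm = 24.61 inches; × 8.286 = 203.88 → 204 rows.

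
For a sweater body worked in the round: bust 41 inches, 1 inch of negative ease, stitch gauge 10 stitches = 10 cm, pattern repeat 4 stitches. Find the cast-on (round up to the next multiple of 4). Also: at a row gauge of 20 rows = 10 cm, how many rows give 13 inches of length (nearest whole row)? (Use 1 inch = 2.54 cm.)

Finished = 41 − 1 = 40 inches.
40 inches × 2.54 = 101.60 cm.
10/10 = 1 sts per cm; 101.60 × 1 = 101.60 sts.
Next multiple of 4 → 104.
13 inches = 33.02 cm; × 2 = 66.04 → 66 rows.

Cast on 104 stitches; work 66 rows.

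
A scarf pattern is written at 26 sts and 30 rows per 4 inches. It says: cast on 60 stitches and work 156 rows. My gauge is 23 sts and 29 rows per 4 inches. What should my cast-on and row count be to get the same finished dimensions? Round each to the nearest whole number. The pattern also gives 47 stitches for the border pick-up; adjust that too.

Stitches: 60 × 23/26 = 53.08 → 53.
Rows: 156 × 29/30 = 150.80 → 151.
border pick-up: 47 × 23/26 = 41.58 → 42.

Cast on 53 stitches; work 151 rows; border pick-up 42 stitches.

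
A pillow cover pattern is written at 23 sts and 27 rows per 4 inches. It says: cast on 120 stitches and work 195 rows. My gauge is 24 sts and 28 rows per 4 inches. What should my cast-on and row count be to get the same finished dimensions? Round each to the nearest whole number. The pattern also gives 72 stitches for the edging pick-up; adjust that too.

Stitches: 120 × 24/23 = 125.22 → 125.
Rows: 195 × 28/27 = 202.22 → 202.
edging pick-up: 72 × 24/23 = 75.13 → 75.

Cast on 125 stitches; work 202 rows; edging pick-up 75 stitches.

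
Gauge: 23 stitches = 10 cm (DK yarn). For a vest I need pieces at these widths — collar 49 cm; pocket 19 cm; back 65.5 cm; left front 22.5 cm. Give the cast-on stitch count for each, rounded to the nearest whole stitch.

collar 113; pocket 44; back 151; left front 52.

Rate = 23/10 = 2.3 sts per cm.
collar: 49 × 2.3 = 112.70 → 113.
pocket: 19 × 2.3 = 43.70 → 44.
back: 65.5 × 2.3 = 150.65 → 151.
left front: 22.5 × 2.3 = 51.75 → 52.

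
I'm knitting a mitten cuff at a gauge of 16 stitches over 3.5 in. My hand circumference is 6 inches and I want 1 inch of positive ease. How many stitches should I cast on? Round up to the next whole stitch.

Cast on 32 stitches.

Finished = 6 + 1 = 7 in.
16 / 3.5 = 4.571 sts per inch.
7.00 × 4.571 = 32.00 sts.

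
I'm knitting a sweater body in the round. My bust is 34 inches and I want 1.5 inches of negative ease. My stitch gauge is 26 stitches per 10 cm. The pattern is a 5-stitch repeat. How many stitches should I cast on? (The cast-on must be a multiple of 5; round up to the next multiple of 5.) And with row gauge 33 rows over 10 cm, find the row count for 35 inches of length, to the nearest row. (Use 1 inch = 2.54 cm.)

Cast on 215 stitches; work 293 rows.

Finished = 34 − 1.5 = 32.5 inches.
32.5 inches × 2.54 = 82.55 cm.
26/10 = 2.6 sts per cm; 82.55 × 2.6 = 214.63 sts.
Next multiple of 5 → 215.
35 inches = 88.90 cm; × 3.3 = 293.37 → 293 rows.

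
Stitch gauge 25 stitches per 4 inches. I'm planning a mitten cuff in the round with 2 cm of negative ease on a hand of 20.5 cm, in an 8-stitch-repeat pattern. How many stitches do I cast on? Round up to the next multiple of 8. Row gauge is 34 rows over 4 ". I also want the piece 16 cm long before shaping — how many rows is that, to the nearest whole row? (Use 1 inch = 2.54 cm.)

Cast on 48 stitches; work 54 rows.

Finished = 20.5 − 2 = 18.5 cm.
18.5 cm × 1/2.54 = 7.28 inches.
25/4 = 6.25 sts per in; 7.28 × 6.25 = 45.52 sts.
Next multiple of 8 → 48.
16 cm = 6.30 inches; × 8.5 = 53.54 → 54 rows.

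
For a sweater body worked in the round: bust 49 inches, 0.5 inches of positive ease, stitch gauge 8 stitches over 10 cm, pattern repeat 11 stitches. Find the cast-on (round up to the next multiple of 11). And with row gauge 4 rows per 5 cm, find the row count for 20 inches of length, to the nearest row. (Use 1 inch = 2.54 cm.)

Cast on 110 stitches; work 41 rows.

Finished = 49 + 0.5 = 49.5 inches.
49.5 inches × 2.54 = 125.73 cm.
8/10 = 0.8 sts per cm; 125.73 × 0.8 = 100.58 sts.
Next multiple of 11 → 110.
20 inches = 50.80 cm; × 0.8 = 40.64 → 41 rows.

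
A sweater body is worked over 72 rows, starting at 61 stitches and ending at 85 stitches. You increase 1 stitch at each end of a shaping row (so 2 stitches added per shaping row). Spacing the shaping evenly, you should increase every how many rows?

Stitches to add: |85 − 61| = 24.
Shaping rows needed: 24 / 2 = 12.
72 rows / 12 = every 6 rows.

Increase every 6th row.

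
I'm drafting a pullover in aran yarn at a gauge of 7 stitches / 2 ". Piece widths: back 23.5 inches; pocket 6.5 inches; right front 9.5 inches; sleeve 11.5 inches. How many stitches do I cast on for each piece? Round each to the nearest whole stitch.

Rate = 7/2 = 3.5 sts per in.
back: 23.5 × 3.5 = 82.25 → 82.
pocket: 6.5 × 3.5 = 22.75 → 23.
right front: 9.5 × 3.5 = 33.25 → 33.
sleeve: 11.5 × 3.5 = 40.25 → 40.

back 82; pocket 23; right front 33; sleeve 40.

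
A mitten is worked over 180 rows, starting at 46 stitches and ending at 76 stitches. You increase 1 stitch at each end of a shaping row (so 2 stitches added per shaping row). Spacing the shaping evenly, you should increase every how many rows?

Increase every 12th row.

Stitches to add: |76 − 46| = 30.
Shaping rows needed: 30 / 2 = 15.
180 rows / 15 = every 12 rows.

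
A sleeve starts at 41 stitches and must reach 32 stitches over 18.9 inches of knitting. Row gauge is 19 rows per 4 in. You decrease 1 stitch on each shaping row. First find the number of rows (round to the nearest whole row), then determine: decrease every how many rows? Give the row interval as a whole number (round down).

Decrease every 10th row.

Rows = 18.9 × 4.75 = 89.8 → 90 rows.
Stitches to remove: 9 → 9 shaping rows (at 1 st each).
90 / 9 = 10.00 → every 10 rows.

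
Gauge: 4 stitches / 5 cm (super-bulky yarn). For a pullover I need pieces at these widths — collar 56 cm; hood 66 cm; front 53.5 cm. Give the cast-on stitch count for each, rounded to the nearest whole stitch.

Rate = 4/5 = 0.8 sts per cm.
collar: 56 × 0.8 = 44.80 → 45.
hood: 66 × 0.8 = 52.80 → 53.
front: 53.5 × 0.8 = 42.80 → 43.

collar 45; hood 53; front 43.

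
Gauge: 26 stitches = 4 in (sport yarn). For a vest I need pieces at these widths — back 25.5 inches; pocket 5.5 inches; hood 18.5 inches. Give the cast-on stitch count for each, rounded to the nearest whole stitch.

back 166; pocket 36; hood 120.

Rate = 26/4 = 6.5 sts per in.
back: 25.5 × 6.5 = 165.75 → 166.
pocket: 5.5 × 6.5 = 35.75 → 36.
hood: 18.5 × 6.5 = 120.25 → 120.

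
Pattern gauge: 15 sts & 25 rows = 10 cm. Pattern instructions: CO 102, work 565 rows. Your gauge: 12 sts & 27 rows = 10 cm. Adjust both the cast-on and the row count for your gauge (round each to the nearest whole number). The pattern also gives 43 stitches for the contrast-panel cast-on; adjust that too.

Stitches: 102 × 12/15 = 81.60 → 82.
Rows: 565 × 27/25 = 610.20 → 610.
contrast-panel cast-on: 43 × 12/15 = 34.40 → 34.

Cast on 82 stitches; work 610 rows; contrast-panel cast-on 34 stitches.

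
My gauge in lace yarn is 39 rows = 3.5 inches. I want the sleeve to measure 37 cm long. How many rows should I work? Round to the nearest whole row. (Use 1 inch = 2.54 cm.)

162 rows.

37 cm = 14.57 in.
39 rows / 3.5 in = 11.143 rows per inch.
14.57 × 11.143 = 162.32 rows.
Round to nearest → 162.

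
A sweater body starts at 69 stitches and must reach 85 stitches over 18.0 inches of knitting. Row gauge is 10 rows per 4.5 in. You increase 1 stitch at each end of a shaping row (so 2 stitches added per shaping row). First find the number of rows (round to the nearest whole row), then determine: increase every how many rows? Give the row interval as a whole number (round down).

Rows = 18.0 × 2.222 = 40.0 → 40 rows.
Stitches to add: 16 → 8 shaping rows (at 2 st each).
40 / 8 = 5.00 → every 5 rows.

Increase every 5th row.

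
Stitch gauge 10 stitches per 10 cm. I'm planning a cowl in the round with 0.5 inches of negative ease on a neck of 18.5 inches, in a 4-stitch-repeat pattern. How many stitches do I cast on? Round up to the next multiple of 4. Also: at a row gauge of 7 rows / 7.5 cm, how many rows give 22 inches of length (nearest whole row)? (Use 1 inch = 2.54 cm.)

Finished = 18.5 − 0.5 = 18 inches.
18 inches × 2.54 = 45.72 cm.
10/10 = 1 sts per cm; 45.72 × 1 = 45.72 sts.
Next multiple of 4 → 48.
22 inches = 55.88 cm; × 0.933 = 52.15 → 52 rows.

Cast on 48 stitches; work 52 rows.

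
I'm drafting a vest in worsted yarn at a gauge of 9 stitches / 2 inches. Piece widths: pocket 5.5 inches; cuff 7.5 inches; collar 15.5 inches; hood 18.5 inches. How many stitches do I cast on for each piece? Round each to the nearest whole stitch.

Rate = 9/2 = 4.5 sts per in.
pocket: 5.5 × 4.5 = 24.75 → 25.
cuff: 7.5 × 4.5 = 33.75 → 34.
collar: 15.5 × 4.5 = 69.75 → 70.
hood: 18.5 × 4.5 = 83.25 → 83.

pocket 25; cuff 34; collar 70; hood 83.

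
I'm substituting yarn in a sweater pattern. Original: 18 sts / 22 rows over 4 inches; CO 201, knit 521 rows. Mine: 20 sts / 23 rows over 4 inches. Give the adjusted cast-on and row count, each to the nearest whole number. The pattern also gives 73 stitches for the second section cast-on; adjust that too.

Stitches: 201 × 20/18 = 223.33 → 223.
Rows: 521 × 23/22 = 544.68 → 545.
second section cast-on: 73 × 20/18 = 81.11 → 81.

Cast on 223 stitches; work 545 rows; second section cast-on 81 stitches.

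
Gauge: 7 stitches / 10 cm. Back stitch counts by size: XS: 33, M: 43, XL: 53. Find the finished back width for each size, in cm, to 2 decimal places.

7/10 = 0.7 sts per cm.
XS: 33 / 0.7 = 47.143 → 47.14 cm.
M: 43 / 0.7 = 61.429 → 61.43 cm.
XL: 53 / 0.7 = 75.714 → 75.71 cm.

XS 47.14 cm; M 61.43 cm; XL 75.71 cm.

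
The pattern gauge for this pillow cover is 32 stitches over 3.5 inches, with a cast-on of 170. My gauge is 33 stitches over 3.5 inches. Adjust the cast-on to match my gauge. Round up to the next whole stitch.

Scale factor = 33 / 32 = 1.031.
170 × 33 / 32 = 175.31 sts.
→ 176 sts.

CO 176 sts.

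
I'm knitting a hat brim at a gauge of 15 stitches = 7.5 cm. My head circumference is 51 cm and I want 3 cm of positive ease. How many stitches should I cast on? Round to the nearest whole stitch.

CO 108 sts.

Finished = 51 + 3 = 54 cm.
15 / 7.5 = 2 sts per cm.
54.00 × 2 = 108.00 sts.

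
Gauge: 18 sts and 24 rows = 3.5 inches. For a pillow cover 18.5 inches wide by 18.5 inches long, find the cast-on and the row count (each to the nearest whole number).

Stitch gauge = 18/3.5 = 5.143 sts/in; 18.5 × 5.143 = 95.14 → 95 sts.
Row gauge = 24/3.5 = 6.857 rows/in; 18.5 × 6.857 = 126.86 → 127 rows.

Cast on 95 stitches and work 127 rows.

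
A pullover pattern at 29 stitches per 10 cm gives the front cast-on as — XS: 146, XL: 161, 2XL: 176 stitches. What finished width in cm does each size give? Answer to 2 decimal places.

29/10 = 2.9 sts per cm.
XS: 146 / 2.9 = 50.345 → 50.34 cm.
XL: 161 / 2.9 = 55.517 → 55.52 cm.
2XL: 176 / 2.9 = 60.690 → 60.69 cm.

XS 50.34 cm; XL 55.52 cm; 2XL 60.69 cm.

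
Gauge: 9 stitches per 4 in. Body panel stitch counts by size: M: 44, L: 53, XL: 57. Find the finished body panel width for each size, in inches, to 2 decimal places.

9/4 = 2.25 sts per in.
M: 44 / 2.25 = 19.556 → 19.56 in.
L: 53 / 2.25 = 23.556 → 23.56 in.
XL: 57 / 2.25 = 25.333 → 25.33 in.

M 19.56 inches; L 23.56 inches; XL 25.33 inches.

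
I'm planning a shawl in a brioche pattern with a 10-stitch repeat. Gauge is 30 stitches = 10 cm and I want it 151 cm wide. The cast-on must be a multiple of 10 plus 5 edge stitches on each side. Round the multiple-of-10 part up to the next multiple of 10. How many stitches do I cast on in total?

30 / 10 = 3 sts per cm.
151 × 3 = 453.00 sts.
Less 10 edge sts → 443.00 for the repeat.
Next multiple of 10: 450.
Add back 10 edge sts → 460.

Cast on 460 stitches.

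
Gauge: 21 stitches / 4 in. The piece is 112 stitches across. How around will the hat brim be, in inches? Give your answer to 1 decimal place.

21 stitches / 4 inch = 5.25 stitches per inch.
112 / 5.25 = 21.33 inches.

21.3 inches.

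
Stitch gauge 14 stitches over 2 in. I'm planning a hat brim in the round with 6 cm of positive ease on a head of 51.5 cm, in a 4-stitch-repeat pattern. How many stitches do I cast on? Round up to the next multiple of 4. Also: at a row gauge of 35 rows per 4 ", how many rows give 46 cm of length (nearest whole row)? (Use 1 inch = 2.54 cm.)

Finished = 51.5 + 6 = 57.5 cm.
57.5 cm × 1/2.54 = 22.64 inches.
14/2 = 7 sts per in; 22.64 × 7 = 158.46 sts.
Next multiple of 4 → 160.
46 cm = 18.11 inches; × 8.75 = 158.46 → 158 rows.

Cast on 160 stitches; work 158 rows.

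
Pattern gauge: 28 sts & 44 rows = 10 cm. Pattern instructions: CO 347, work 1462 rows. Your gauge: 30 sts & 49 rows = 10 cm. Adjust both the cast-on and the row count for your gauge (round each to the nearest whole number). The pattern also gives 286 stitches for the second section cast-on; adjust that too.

Stitches: 347 × 30/28 = 371.79 → 372.
Rows: 1462 × 49/44 = 1628.14 → 1628.
second section cast-on: 286 × 30/28 = 306.43 → 306.

Cast on 372 stitches; work 1628 rows; second section cast-on 306 stitches.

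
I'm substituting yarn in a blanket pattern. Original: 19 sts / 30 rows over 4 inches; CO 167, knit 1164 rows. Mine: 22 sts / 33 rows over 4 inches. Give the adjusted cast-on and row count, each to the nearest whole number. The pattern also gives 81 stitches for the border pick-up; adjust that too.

Stitches: 167 × 22/19 = 193.37 → 193.
Rows: 1164 × 33/30 = 1280.40 → 1280.
border pick-up: 81 × 22/19 = 93.79 → 94.

Cast on 193 stitches; work 1280 rows; border pick-up 94 stitches.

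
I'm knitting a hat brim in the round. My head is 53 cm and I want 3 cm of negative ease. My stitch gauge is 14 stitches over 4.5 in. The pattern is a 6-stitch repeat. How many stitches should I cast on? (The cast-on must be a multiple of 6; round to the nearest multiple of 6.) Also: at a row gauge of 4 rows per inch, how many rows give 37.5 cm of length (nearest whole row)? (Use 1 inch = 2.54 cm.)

Cast on 60 stitches; work 59 rows.

Finished = 53 − 3 = 50 cm.
50 cm × 1/2.54 = 19.69 inches.
14/4.5 = 3.111 sts per in; 19.69 × 3.111 = 61.24 sts.
Nearest multiple of 6 → 60.
37.5 cm = 14.76 inches; × 4 = 59.06 → 59 rows.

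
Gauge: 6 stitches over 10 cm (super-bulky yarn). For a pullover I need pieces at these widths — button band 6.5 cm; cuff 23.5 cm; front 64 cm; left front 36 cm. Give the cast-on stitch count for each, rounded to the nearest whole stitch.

Rate = 6/10 = 0.6 sts per cm.
button band: 6.5 × 0.6 = 3.90 → 4.
cuff: 23.5 × 0.6 = 14.10 → 14.
front: 64 × 0.6 = 38.40 → 38.
left front: 36 × 0.6 = 21.60 → 22.

button band 4; cuff 14; front 38; left front 22.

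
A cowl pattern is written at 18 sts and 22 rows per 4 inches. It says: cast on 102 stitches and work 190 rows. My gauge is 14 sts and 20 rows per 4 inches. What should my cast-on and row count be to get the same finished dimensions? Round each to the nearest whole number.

Stitches: 102 × 14/18 = 79.33 → 79.
Rows: 190 × 20/22 = 172.73 → 173.

Cast on 79 stitches; work 173 rows.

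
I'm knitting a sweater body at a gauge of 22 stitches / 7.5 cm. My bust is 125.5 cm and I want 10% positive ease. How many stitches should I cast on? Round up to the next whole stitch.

Finished = 125.5 × 1.10 = 138.05 cm.
22 / 7.5 = 2.933 sts per cm.
138.05 × 2.933 = 404.95 sts.
→ 405 sts.

CO 405 sts.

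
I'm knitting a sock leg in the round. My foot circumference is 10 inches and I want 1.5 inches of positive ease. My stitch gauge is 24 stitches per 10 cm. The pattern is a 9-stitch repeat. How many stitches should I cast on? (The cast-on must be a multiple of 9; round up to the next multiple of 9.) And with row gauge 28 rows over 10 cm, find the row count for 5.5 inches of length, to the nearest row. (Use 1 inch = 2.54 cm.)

Finished = 10 + 1.5 = 11.5 inches.
11.5 inches × 2.54 = 29.21 cm.
24/10 = 2.4 sts per cm; 29.21 × 2.4 = 70.10 sts.
Next multiple of 9 → 72.
5.5 inches = 13.97 cm; × 2.8 = 39.12 → 39 rows.

Cast on 72 stitches; work 39 rows.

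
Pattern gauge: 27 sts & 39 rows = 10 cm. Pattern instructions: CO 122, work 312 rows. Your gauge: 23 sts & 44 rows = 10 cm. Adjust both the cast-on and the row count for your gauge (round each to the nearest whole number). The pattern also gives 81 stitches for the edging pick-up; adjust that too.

Cast on 104 stitches; work 352 rows; edging pick-up 69 stitches.

Stitches: 122 × 23/27 = 103.93 → 104.
Rows: 312 × 44/39 = 352.00 → 352.
edging pick-up: 81 × 23/27 = 69.00 → 69.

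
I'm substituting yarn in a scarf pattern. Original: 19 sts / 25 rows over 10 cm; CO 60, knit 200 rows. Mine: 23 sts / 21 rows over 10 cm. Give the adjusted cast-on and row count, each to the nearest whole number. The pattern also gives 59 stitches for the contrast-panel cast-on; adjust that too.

Cast on 73 stitches; work 168 rows; contrast-panel cast-on 71 stitches.

Stitches: 60 × 23/19 = 72.63 → 73.
Rows: 200 × 21/25 = 168.00 → 168.
contrast-panel cast-on: 59 × 23/19 = 71.42 → 71.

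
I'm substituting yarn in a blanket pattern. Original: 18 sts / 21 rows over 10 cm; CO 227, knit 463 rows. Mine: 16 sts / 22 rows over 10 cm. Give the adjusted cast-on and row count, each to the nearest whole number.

Stitches: 227 × 16/18 = 201.78 → 202.
Rows: 463 × 22/21 = 485.05 → 485.

Cast on 202 stitches; work 485 rows.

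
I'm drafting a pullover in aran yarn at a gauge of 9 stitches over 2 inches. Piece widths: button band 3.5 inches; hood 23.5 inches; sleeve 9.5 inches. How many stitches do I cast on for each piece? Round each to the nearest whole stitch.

button band 16; hood 106; sleeve 43.

Rate = 9/2 = 4.5 sts per in.
button band: 3.5 × 4.5 = 15.75 → 16.
hood: 23.5 × 4.5 = 105.75 → 106.
sleeve: 9.5 × 4.5 = 42.75 → 43.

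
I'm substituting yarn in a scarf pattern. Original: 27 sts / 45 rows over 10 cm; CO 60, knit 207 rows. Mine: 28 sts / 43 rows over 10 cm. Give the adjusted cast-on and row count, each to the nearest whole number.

Cast on 62 stitches; work 198 rows.

Stitches: 60 × 28/27 = 62.22 → 62.
Rows: 207 × 43/45 = 197.80 → 198.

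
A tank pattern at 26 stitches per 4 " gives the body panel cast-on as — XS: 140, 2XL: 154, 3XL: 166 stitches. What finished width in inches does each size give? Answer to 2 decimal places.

XS 21.54 inches; 2XL 23.69 inches; 3XL 25.54 inches.

26/4 = 6.5 sts per in.
XS: 140 / 6.5 = 21.538 → 21.54 in.
2XL: 154 / 6.5 = 23.692 → 23.69 in.
3XL: 166 / 6.5 = 25.538 → 25.54 in.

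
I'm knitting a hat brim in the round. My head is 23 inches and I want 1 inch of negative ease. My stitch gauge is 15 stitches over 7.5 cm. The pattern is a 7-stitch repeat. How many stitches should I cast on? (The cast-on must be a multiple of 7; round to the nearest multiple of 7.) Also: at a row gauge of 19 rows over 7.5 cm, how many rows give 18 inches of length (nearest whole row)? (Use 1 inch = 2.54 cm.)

Finished = 23 − 1 = 22 inches.
22 inches × 2.54 = 55.88 cm.
15/7.5 = 2 sts per cm; 55.88 × 2 = 111.76 sts.
Nearest multiple of 7 → 112.
18 inches = 45.72 cm; × 2.533 = 115.82 → 116 rows.

Cast on 112 stitches; work 116 rows.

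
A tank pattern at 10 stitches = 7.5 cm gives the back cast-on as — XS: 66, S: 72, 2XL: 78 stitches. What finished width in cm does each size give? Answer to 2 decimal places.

10/7.5 = 1.333 sts per cm.
XS: 66 / 1.333 = 49.500 → 49.50 cm.
S: 72 / 1.333 = 54.000 → 54.00 cm.
2XL: 78 / 1.333 = 58.500 → 58.50 cm.

XS 49.50 cm; S 54.00 cm; 2XL 58.50 cm.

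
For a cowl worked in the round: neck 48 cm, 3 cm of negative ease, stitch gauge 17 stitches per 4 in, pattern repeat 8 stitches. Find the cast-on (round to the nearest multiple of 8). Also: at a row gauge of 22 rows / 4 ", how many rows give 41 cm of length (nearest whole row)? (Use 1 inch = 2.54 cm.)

Cast on 72 stitches; work 89 rows.

Finished = 48 − 3 = 45 cm.
45 cm × 1/2.54 = 17.72 inches.
17/4 = 4.25 sts per in; 17.72 × 4.25 = 75.30 sts.
Nearest multiple of 8 → 72.
41 cm = 16.14 inches; × 5.5 = 88.78 → 89 rows.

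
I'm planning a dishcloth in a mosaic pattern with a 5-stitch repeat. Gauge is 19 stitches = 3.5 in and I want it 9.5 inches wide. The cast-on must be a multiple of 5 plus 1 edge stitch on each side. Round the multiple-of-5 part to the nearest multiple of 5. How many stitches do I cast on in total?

52 stitches.

19 / 3.5 = 5.429 sts per inch.
9.5 × 5.429 = 51.57 sts.
Less 2 edge sts → 49.57 for the repeat.
Nearest multiple of 5: 50.
Add back 2 edge sts → 52.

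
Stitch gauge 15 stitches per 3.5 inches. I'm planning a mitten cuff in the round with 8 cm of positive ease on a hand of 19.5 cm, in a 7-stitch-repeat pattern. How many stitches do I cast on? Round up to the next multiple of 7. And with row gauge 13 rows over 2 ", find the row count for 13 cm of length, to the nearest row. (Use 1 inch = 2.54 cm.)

Finished = 19.5 + 8 = 27.5 cm.
27.5 cm × 1/2.54 = 10.83 inches.
15/3.5 = 4.286 sts per in; 10.83 × 4.286 = 46.40 sts.
Next multiple of 7 → 49.
13 cm = 5.12 inches; × 6.5 = 33.27 → 33 rows.

Cast on 49 stitches; work 33 rows.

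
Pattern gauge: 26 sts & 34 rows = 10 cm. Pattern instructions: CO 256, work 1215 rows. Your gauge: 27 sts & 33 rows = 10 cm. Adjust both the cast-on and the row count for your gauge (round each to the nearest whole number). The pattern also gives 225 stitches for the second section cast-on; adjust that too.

Cast on 266 stitches; work 1179 rows; second section cast-on 234 stitches.

Stitches: 256 × 27/26 = 265.85 → 266.
Rows: 1215 × 33/34 = 1179.26 → 1179.
second section cast-on: 225 × 27/26 = 233.65 → 234.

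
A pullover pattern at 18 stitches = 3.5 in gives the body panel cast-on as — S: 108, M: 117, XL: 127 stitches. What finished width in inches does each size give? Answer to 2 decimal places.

S 21.00 inches; M 22.75 inches; XL 24.69 inches.

18/3.5 = 5.143 sts per in.
S: 108 / 5.143 = 21.000 → 21.00 in.
M: 117 / 5.143 = 22.750 → 22.75 in.
XL: 127 / 5.143 = 24.694 → 24.69 in.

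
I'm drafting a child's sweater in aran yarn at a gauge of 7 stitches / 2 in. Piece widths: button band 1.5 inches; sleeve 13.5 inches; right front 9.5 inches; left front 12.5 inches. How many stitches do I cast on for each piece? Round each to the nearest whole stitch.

Rate = 7/2 = 3.5 sts per in.
button band: 1.5 × 3.5 = 5.25 → 5.
sleeve: 13.5 × 3.5 = 47.25 → 47.
right front: 9.5 × 3.5 = 33.25 → 33.
left front: 12.5 × 3.5 = 43.75 → 44.

button band 5; sleeve 47; right front 33; left front 44.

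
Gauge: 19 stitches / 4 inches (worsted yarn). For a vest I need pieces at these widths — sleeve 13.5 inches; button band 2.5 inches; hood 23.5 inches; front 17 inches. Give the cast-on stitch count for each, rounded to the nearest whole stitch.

Rate = 19/4 = 4.75 sts per in.
sleeve: 13.5 × 4.75 = 64.12 → 64.
button band: 2.5 × 4.75 = 11.88 → 12.
hood: 23.5 × 4.75 = 111.62 → 112.
front: 17 × 4.75 = 80.75 → 81.

sleeve 64; button band 12; hood 112; front 81.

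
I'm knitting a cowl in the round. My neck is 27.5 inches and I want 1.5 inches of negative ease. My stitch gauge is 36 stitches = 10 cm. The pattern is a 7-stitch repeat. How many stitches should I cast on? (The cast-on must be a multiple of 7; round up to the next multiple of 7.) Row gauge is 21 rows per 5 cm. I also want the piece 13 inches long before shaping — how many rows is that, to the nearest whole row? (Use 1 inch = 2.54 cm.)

Cast on 238 stitches; work 139 rows.

Finished = 27.5 − 1.5 = 26 inches.
26 inches × 2.54 = 66.04 cm.
36/10 = 3.6 sts per cm; 66.04 × 3.6 = 237.74 sts.
Next multiple of 7 → 238.
13 inches = 33.02 cm; × 4.2 = 138.68 → 139 rows.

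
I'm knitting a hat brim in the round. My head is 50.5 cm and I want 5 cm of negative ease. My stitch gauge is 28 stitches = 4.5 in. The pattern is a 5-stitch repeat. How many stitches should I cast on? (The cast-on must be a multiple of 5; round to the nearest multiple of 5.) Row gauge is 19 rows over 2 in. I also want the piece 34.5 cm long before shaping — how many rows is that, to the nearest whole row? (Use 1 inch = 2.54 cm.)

Cast on 110 stitches; work 129 rows.

Finished = 50.5 − 5 = 45.5 cm.
45.5 cm × 1/2.54 = 17.91 inches.
28/4.5 = 6.222 sts per in; 17.91 × 6.222 = 111.46 sts.
Nearest multiple of 5 → 110.
34.5 cm = 13.58 inches; × 9.5 = 129.04 → 129 rows.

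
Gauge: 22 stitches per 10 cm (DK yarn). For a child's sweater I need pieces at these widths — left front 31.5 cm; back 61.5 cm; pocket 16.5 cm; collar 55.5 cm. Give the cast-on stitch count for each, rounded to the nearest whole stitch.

left front 69; back 135; pocket 36; collar 122.

Rate = 22/10 = 2.2 sts per cm.
left front: 31.5 × 2.2 = 69.30 → 69.
back: 61.5 × 2.2 = 135.30 → 135.
pocket: 16.5 × 2.2 = 36.30 → 36.
collar: 55.5 × 2.2 = 122.10 → 122.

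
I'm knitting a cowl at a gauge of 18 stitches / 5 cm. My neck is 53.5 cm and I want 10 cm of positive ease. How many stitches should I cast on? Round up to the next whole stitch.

229 stitches.

Finished = 53.5 + 10 = 63.5 cm.
18 / 5 = 3.6 sts per cm.
63.50 × 3.6 = 228.60 sts.
→ 229 sts.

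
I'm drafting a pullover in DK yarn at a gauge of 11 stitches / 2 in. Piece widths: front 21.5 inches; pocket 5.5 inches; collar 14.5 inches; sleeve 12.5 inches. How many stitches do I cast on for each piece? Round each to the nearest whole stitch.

front 118; pocket 30; collar 80; sleeve 69.

Rate = 11/2 = 5.5 sts per in.
front: 21.5 × 5.5 = 118.25 → 118.
pocket: 5.5 × 5.5 = 30.25 → 30.
collar: 14.5 × 5.5 = 79.75 → 80.
sleeve: 12.5 × 5.5 = 68.75 → 69.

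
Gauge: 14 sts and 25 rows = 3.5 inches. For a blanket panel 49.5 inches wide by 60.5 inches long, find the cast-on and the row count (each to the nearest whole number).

Cast on 198 stitches and work 432 rows.

Stitch gauge = 14/3.5 = 4 sts/in; 49.5 × 4 = 198.00 → 198 sts.
Row gauge = 25/3.5 = 7.143 rows/in; 60.5 × 7.143 = 432.14 → 432 rows.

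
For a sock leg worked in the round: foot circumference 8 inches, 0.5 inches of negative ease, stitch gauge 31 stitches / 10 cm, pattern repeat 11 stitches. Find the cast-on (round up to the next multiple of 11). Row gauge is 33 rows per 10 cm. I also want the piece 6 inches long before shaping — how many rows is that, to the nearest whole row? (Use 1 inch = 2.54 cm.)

Cast on 66 stitches; work 50 rows.

Finished = 8 − 0.5 = 7.5 inches.
7.5 inches × 2.54 = 19.05 cm.
31/10 = 3.1 sts per cm; 19.05 × 3.1 = 59.05 sts.
Next multiple of 11 → 66.
6 inches = 15.24 cm; × 3.3 = 50.29 → 50 rows.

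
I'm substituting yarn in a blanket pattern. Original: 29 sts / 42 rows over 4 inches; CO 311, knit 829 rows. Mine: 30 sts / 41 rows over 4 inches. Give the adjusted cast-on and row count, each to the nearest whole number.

Cast on 322 stitches; work 809 rows.

Stitches: 311 × 30/29 = 321.72 → 322.
Rows: 829 × 41/42 = 809.26 → 809.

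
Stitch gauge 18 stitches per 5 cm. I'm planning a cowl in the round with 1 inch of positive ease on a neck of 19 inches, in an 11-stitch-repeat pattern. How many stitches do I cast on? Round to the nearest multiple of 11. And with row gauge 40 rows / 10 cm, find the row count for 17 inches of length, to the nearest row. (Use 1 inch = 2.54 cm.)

Cast on 187 stitches; work 173 rows.

Finished = 19 + 1 = 20 inches.
20 inches × 2.54 = 50.80 cm.
18/5 = 3.6 sts per cm; 50.80 × 3.6 = 182.88 sts.
Nearest multiple of 11 → 187.
17 inches = 43.18 cm; × 4 = 172.72 → 173 rows.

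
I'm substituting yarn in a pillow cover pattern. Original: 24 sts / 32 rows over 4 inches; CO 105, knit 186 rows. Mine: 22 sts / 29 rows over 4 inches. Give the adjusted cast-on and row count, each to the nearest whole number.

Cast on 96 stitches; work 169 rows.

Stitches: 105 × 22/24 = 96.25 → 96.
Rows: 186 × 29/32 = 168.56 → 169.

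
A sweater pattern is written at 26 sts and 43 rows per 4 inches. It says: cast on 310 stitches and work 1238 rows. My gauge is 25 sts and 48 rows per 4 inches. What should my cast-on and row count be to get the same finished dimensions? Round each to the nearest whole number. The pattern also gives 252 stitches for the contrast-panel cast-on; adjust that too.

Stitches: 310 × 25/26 = 298.08 → 298.
Rows: 1238 × 48/43 = 1381.95 → 1382.
contrast-panel cast-on: 252 × 25/26 = 242.31 → 242.

Cast on 298 stitches; work 1382 rows; contrast-panel cast-on 242 stitches.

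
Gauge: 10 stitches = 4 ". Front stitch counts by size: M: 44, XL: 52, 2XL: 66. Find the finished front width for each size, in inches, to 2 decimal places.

M 17.60 inches; XL 20.80 inches; 2XL 26.40 inches.

10/4 = 2.5 sts per in.
M: 44 / 2.5 = 17.600 → 17.60 in.
XL: 52 / 2.5 = 20.800 → 20.80 in.
2XL: 66 / 2.5 = 26.400 → 26.40 in.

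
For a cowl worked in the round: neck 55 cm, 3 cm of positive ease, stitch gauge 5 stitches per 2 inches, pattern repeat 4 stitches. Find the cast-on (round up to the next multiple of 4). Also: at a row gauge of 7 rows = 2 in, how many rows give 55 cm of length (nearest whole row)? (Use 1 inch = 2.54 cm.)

Cast on 60 stitches; work 76 rows.

Finished = 55 + 3 = 58 cm.
58 cm × 1/2.54 = 22.83 inches.
5/2 = 2.5 sts per in; 22.83 × 2.5 = 57.09 sts.
Next multiple of 4 → 60.
55 cm = 21.65 inches; × 3.5 = 75.79 → 76 rows.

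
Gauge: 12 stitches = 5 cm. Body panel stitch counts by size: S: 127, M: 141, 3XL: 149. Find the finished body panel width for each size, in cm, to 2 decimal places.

S 52.92 cm; M 58.75 cm; 3XL 62.08 cm.

12/5 = 2.4 sts per cm.
S: 127 / 2.4 = 52.917 → 52.92 cm.
M: 141 / 2.4 = 58.750 → 58.75 cm.
3XL: 149 / 2.4 = 62.083 → 62.08 cm.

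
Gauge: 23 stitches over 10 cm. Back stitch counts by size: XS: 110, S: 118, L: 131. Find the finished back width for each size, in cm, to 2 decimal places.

23/10 = 2.3 sts per cm.
XS: 110 / 2.3 = 47.826 → 47.83 cm.
S: 118 / 2.3 = 51.304 → 51.30 cm.
L: 131 / 2.3 = 56.957 → 56.96 cm.

XS 47.83 cm; S 51.30 cm; L 56.96 cm.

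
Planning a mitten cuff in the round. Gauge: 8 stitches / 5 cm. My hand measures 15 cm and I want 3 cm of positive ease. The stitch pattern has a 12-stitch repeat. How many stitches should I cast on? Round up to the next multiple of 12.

Cast on 36 stitches.

Finished = 15 + 3 = 18 cm.
8 / 5 = 1.6 sts/cm.
18 × 1.6 = 28.80 sts.
Next multiple of 12: 36.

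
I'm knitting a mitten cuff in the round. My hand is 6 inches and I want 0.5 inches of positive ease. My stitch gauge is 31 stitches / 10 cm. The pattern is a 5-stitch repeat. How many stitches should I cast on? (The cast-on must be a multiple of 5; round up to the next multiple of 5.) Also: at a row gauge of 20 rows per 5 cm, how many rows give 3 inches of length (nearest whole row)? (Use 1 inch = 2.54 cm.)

Cast on 55 stitches; work 30 rows.

Finished = 6 + 0.5 = 6.5 inches.
6.5 inches × 2.54 = 16.51 cm.
31/10 = 3.1 sts per cm; 16.51 × 3.1 = 51.18 sts.
Next multiple of 5 → 55.
3 inches = 7.62 cm; × 4 = 30.48 → 30 rows.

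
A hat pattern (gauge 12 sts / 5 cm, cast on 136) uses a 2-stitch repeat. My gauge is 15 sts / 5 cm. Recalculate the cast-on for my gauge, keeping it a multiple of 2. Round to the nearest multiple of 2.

Cast on 170 stitches.

136 × 15 / 12 = 170.00.
Nearest multiple of 2: 170.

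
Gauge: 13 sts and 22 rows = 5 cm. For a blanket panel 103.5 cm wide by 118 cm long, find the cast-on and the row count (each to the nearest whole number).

Stitch gauge = 13/5 = 2.6 sts/cm; 103.5 × 2.6 = 269.10 → 269 sts.
Row gauge = 22/5 = 4.4 rows/cm; 118 × 4.4 = 519.20 → 519 rows.

Cast on 269 stitches and work 519 rows.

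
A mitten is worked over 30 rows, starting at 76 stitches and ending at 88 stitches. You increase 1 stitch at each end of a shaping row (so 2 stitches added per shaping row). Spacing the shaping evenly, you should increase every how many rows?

Stitches to add: |88 − 76| = 12.
Shaping rows needed: 12 / 2 = 6.
30 rows / 6 = every 5 rows.

Increase every 5th row.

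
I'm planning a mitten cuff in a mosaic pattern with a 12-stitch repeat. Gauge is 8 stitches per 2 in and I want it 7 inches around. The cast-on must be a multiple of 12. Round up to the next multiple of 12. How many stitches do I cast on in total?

8 / 2 = 4 sts per inch.
7 × 4 = 28.00 sts.
Next multiple of 12: 36.

36 stitches.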